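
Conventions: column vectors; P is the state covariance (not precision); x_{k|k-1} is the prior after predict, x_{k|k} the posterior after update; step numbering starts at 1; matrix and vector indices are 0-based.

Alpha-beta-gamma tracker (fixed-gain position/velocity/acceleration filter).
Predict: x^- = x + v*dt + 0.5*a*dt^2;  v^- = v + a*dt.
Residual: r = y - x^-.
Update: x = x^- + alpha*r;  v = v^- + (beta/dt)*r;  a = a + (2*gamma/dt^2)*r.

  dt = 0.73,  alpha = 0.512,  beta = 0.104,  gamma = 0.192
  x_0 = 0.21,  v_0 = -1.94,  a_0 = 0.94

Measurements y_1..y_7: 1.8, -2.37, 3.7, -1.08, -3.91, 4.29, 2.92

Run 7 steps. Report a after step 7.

step 1: x_pred=-0.9557  r=2.7557  x^+=0.4552  v^+=-0.8612  a^+=2.9257
step 2: x_pred=0.6061  r=-2.9761  x^+=-0.9177  v^+=0.8506  a^+=0.7812
step 3: x_pred=-0.0886  r=3.7886  x^+=1.8512  v^+=1.9606  a^+=3.5112
step 4: x_pred=4.2180  r=-5.2980  x^+=1.5054  v^+=3.7690  a^+=-0.3065
step 5: x_pred=4.1752  r=-8.0852  x^+=0.0356  v^+=2.3935  a^+=-6.1325
step 6: x_pred=0.1488  r=4.1412  x^+=2.2691  v^+=-1.4933  a^+=-3.1484
step 7: x_pred=0.3401  r=2.5799  x^+=1.6610  v^+=-3.4241  a^+=-1.2894

a_post = -1.2894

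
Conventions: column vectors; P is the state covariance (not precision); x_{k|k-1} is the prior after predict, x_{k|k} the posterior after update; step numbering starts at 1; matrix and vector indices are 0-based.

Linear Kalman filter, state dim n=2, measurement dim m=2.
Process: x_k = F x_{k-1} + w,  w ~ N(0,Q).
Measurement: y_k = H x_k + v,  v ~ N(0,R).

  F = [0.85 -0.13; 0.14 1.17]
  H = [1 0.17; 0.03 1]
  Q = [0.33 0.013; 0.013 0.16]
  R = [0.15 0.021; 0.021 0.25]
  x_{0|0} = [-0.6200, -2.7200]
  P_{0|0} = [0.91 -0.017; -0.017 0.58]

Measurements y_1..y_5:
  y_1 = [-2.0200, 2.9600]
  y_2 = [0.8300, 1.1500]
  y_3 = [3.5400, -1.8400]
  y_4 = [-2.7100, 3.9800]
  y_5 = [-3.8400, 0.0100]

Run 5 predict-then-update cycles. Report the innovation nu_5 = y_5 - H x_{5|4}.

innov = [-2.4564, -2.3077]

step 1: x^-=[-0.1734, -3.2692]  P^-=[1.0010 0.0165; 0.0165 0.9662]  S=[1.1846 0.2318; 0.2318 1.2181]  K=[0.8725 -0.1279; -0.0029 0.7942]  nu=[-1.2908, 6.2344]  x^+=[-2.0969, 1.6856]  P^+=[0.1312 -0.0176; -0.0176 0.1990]
step 2: x^-=[-2.0015, 1.6786]  P^-=[0.4320 -0.0188; -0.0188 0.4292]  S=[0.5880 0.0880; 0.0880 0.6785]  K=[0.7450 -0.1053; -0.0025 0.6321]  nu=[2.5461, -0.4686]  x^+=[-0.0553, 1.3760]  P^+=[0.1119 -0.0140; -0.0140 0.1584]
step 3: x^-=[-0.2258, 1.6022]  P^-=[0.4166 -0.0115; -0.0115 0.3744]  S=[0.5736 0.0856; 0.0856 0.6241]  K=[0.7379 -0.0996; 0.0015 0.5992]  nu=[3.4935, -3.4354]  x^+=[2.6940, -0.4509]  P^+=[0.1108 -0.0127; -0.0127 0.1502]
step 4: x^-=[2.3485, -0.1504]  P^-=[0.4154 -0.0091; -0.0091 0.3636]  S=[0.5728 0.0861; 0.0861 0.6134]  K=[0.7372 -0.0980; 0.0030 0.5919]  nu=[-5.0330, 4.0599]  x^+=[-1.7598, 2.2373]  P^+=[0.1106 -0.0123; -0.0123 0.1484]
step 5: x^-=[-1.7867, 2.3713]  P^-=[0.4152 -0.0085; -0.0085 0.3613]  S=[0.5727 0.0864; 0.0864 0.6111]  K=[0.7371 -0.0976; 0.0035 0.5902]  nu=[-2.4564, -2.3077]  x^+=[-3.3720, 1.0007]  P^+=[0.1106 -0.0122; -0.0122 0.1480]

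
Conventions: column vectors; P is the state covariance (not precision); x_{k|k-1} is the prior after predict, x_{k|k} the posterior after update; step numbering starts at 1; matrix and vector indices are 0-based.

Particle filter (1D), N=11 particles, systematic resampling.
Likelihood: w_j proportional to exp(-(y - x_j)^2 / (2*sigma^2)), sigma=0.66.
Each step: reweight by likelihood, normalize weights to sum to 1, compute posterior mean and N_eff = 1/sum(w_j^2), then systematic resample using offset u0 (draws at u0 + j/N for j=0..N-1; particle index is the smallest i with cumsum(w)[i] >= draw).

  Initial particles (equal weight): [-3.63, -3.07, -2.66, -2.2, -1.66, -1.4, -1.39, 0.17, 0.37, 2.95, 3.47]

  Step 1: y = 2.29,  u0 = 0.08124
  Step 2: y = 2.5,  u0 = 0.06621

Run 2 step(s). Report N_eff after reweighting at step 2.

N_eff = 10.0831

step 1: w=[0.0000, 0.0000, 0.0000, 0.0000, 0.0000, 0.0000, 0.0000, 0.0069, 0.0175, 0.7316, 0.2439]  mean=3.0124  Neff=1.6804  idx=[9, 9, 9, 9, 9, 9, 9, 9, 10, 10, 10]
step 2: w=[0.1077, 0.1077, 0.1077, 0.1077, 0.1077, 0.1077, 0.1077, 0.1077, 0.0461, 0.0461, 0.0461]  mean=3.0220  Neff=10.0831  idx=[0, 1, 2, 3, 3, 4, 5, 6, 7, 8, 10]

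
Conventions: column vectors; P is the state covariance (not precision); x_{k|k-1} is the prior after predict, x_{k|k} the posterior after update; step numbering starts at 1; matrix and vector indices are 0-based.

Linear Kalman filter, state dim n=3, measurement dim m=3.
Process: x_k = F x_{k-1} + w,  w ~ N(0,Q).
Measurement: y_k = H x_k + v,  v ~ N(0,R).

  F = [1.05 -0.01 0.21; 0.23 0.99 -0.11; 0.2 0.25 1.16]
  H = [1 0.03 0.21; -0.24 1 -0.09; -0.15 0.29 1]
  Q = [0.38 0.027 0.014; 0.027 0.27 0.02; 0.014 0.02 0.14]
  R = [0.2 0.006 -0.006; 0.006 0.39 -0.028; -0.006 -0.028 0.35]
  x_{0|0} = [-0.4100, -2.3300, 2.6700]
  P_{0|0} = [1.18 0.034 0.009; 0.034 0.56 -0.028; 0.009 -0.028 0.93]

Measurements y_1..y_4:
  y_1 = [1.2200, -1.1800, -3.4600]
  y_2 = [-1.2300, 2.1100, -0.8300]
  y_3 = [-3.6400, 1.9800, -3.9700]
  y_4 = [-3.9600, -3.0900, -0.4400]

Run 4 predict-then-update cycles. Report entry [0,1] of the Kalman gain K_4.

step 1: x^-=[0.1535, -2.6947, 2.4327]  P^-=[1.7254 0.3138 0.5060; 0.3138 0.9137 0.0737; 0.5060 0.0737 1.4649]  S=[2.2231 -0.1526 0.6371; -0.1526 1.2729 0.0555; 0.6371 0.0555 1.7943]  K=[0.8613 -0.0062 -0.1172; 0.1848 0.6722 0.0761; 0.1443 -0.1560 0.7397]  nu=[0.6365, 1.7705, -5.0882]  x^+=[1.2869, -1.7742, -1.5153]  P^+=[0.1784 0.0459 -0.0326; 0.0459 0.2664 -0.0637; -0.0326 -0.0637 0.2760]
step 2: x^-=[1.0508, -1.2938, -1.9439]  P^-=[0.5738 0.0976 0.0864; 0.0976 0.5803 -0.0087; 0.0864 -0.0087 0.4877]  S=[0.8379 -0.0406 0.1261; -0.0406 0.9658 0.0676; 0.1261 0.0676 0.8600]  K=[0.7200 -0.0144 -0.0712; 0.1477 0.5765 0.1016; 0.1389 -0.1077 0.5372]  nu=[-1.8337, 3.4810, 1.6467]  x^+=[-0.4369, 0.6096, -1.6888]  P^+=[0.1468 0.0344 -0.0168; 0.0344 0.2274 -0.0422; -0.0168 -0.0422 0.1999]
step 3: x^-=[-0.8195, 0.6888, -1.8940]  P^-=[0.5428 0.0836 0.0790; 0.0836 0.5287 0.0149; 0.0790 0.0149 0.4003]  S=[0.7993 -0.0410 0.1030; -0.0410 0.9139 0.0871; 0.1030 0.0871 0.7846]  K=[0.7100 -0.0210 -0.0630; 0.1412 0.5502 0.1188; 0.1369 -0.0847 0.4920]  nu=[-2.4435, 0.9240, -2.3987]  x^+=[-2.4226, 0.5671, -3.4867]  P^+=[0.1441 0.0312 -0.0132; 0.0312 0.2166 -0.0328; -0.0132 -0.0328 0.1813]
step 4: x^-=[-3.2816, 0.3878, -4.3873]  P^-=[0.5405 0.0819 0.0781; 0.0819 0.5142 0.0251; 0.0781 0.0251 0.3812]  S=[0.7958 -0.0400 0.0987; -0.0400 0.8980 0.0950; 0.0987 0.0950 0.7706]  K=[0.7093 -0.0231 -0.0611; 0.1405 0.5412 0.1254; 0.1362 -0.0760 0.4808]  nu=[0.2313, -4.6602, 3.3426]  x^+=[-3.2143, -1.6827, -2.3945]  P^+=[0.1438 0.0304 -0.0122; 0.0304 0.2130 -0.0293; -0.0122 -0.0293 0.1763]

K[0,1] = -0.0231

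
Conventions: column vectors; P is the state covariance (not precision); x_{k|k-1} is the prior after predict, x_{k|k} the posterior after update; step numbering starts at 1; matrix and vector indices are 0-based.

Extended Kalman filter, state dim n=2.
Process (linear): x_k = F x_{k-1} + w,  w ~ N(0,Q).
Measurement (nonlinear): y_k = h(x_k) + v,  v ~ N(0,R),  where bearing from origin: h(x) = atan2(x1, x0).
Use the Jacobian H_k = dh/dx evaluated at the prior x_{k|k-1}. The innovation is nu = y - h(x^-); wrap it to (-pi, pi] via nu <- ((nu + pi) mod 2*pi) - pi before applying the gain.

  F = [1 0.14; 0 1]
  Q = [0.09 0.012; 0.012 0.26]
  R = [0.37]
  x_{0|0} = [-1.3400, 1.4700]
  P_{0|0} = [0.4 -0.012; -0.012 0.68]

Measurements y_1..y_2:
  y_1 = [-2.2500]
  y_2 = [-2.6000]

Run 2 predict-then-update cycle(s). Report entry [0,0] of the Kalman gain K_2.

K[0,0] = -0.1365

step 1: x^-=[-1.1342, 1.4700]  P^-=[0.5000 0.0952; 0.0952 0.9400]  H_jac=[-0.4264 -0.3290]  S=[0.5894]  K=[-0.4149; -0.5936]  nu=[1.8052]  x^+=[-1.8831, 0.3984]  P^+=[0.3985 -0.0500; -0.0500 0.7323]
step 2: x^-=[-1.8274, 0.3984]  P^-=[0.4889 0.0646; 0.0646 0.9923]  H_jac=[-0.1139 -0.5224]  S=[0.6548]  K=[-0.1365; -0.8029]  nu=[0.7562]  x^+=[-1.9306, -0.2088]  P^+=[0.4767 -0.0072; -0.0072 0.5702]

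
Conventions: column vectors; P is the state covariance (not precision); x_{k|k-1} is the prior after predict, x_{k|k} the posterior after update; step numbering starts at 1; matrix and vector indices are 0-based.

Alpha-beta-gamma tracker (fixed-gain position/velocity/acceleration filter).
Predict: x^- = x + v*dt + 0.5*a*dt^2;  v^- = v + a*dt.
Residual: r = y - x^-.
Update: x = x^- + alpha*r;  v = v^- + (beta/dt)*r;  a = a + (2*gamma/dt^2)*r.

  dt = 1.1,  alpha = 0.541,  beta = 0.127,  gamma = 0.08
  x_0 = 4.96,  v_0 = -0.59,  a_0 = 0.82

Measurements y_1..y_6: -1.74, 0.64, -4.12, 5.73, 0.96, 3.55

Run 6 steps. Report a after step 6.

a_post = 0.9007

step 1: x_pred=4.8071  r=-6.5471  x^+=1.2651  v^+=-0.4439  a^+=-0.0457
step 2: x_pred=0.7492  r=-0.1092  x^+=0.6901  v^+=-0.5068  a^+=-0.0602
step 3: x_pred=0.0962  r=-4.2162  x^+=-2.1848  v^+=-1.0598  a^+=-0.6177
step 4: x_pred=-3.7242  r=9.4542  x^+=1.3905  v^+=-0.6477  a^+=0.6325
step 5: x_pred=1.0607  r=-0.1007  x^+=1.0062  v^+=0.0364  a^+=0.6191
step 6: x_pred=1.4208  r=2.1292  x^+=2.5727  v^+=0.9633  a^+=0.9007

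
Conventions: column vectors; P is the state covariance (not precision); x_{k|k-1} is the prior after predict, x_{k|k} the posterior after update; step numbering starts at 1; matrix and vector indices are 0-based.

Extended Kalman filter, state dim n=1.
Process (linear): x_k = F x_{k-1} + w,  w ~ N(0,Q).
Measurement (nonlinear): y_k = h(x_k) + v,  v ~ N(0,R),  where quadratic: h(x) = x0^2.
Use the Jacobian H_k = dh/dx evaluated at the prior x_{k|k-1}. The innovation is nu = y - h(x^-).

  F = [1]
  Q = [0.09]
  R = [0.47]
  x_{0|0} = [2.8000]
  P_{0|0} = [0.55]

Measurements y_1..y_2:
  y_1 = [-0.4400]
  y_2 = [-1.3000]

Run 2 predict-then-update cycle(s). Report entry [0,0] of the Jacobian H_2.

H_jac[0,0] = 2.7105

step 1: x^-=[2.8000]  P^-=[0.6400]  H_jac=[5.6000]  S=[20.5404]  K=[0.1745]  nu=[-8.2800]  x^+=[1.3553]  P^+=[0.0146]
step 2: x^-=[1.3553]  P^-=[0.1046]  H_jac=[2.7105]  S=[1.2388]  K=[0.2290]  nu=[-3.1367]  x^+=[0.6371]  P^+=[0.0397]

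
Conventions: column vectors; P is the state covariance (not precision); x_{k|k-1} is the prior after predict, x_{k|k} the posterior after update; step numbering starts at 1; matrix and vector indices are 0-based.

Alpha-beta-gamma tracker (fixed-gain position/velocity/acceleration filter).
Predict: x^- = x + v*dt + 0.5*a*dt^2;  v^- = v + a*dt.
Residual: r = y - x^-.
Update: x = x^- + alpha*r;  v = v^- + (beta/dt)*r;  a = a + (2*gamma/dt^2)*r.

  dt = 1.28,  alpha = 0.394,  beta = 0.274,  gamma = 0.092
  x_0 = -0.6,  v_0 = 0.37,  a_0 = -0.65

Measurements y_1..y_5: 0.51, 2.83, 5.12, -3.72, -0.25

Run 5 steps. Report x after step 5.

step 1: x_pred=-0.6589  r=1.1689  x^+=-0.1983  v^+=-0.2118  a^+=-0.5187
step 2: x_pred=-0.8944  r=3.7244  x^+=0.5730  v^+=-0.0785  a^+=-0.1005
step 3: x_pred=0.3902  r=4.7298  x^+=2.2538  v^+=0.8054  a^+=0.4307
step 4: x_pred=3.6375  r=-7.3575  x^+=0.7386  v^+=-0.2183  a^+=-0.3956
step 5: x_pred=0.1352  r=-0.3852  x^+=-0.0166  v^+=-0.8071  a^+=-0.4388

x_post = -0.0166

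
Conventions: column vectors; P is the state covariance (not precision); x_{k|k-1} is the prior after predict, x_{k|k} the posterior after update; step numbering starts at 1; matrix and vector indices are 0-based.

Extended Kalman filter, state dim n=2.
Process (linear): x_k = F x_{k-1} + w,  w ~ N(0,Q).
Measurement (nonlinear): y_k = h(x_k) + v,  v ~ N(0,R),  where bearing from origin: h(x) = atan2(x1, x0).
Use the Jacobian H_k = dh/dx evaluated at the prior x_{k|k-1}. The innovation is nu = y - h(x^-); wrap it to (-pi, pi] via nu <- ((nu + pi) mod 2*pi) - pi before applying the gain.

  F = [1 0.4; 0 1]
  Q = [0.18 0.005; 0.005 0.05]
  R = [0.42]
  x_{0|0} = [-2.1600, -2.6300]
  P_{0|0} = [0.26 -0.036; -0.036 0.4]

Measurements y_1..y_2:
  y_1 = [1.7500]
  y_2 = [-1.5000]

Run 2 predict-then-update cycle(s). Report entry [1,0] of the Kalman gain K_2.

K[1,0] = -0.1327

step 1: x^-=[-3.2120, -2.6300]  P^-=[0.4752 0.1290; 0.1290 0.4500]  H_jac=[0.1526 -0.1864]  S=[0.4394]  K=[0.1103; -0.1461]  nu=[-2.0777]  x^+=[-3.4412, -2.3265]  P^+=[0.4699 0.1361; 0.1361 0.4406]
step 2: x^-=[-4.3718, -2.3265]  P^-=[0.8292 0.3173; 0.3173 0.4906]  H_jac=[0.0949 -0.1783]  S=[0.4323]  K=[0.0511; -0.1327]  nu=[1.1526]  x^+=[-4.3129, -2.4794]  P^+=[0.8281 0.3203; 0.3203 0.4830]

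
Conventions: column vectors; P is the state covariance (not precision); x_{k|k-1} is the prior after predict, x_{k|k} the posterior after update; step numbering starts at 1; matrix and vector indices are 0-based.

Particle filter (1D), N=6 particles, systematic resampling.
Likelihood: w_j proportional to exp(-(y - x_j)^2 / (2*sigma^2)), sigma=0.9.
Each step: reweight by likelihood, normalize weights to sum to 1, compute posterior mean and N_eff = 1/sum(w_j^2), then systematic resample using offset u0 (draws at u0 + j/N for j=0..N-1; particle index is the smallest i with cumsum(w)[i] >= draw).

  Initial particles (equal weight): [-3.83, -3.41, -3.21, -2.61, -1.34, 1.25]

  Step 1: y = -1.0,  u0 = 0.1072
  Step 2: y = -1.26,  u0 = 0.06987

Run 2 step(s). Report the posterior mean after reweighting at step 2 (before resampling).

post_mean = -1.4177

step 1: w=[0.0057, 0.0220, 0.0389, 0.1601, 0.7385, 0.0348]  mean=-1.5854  Neff=1.7414  idx=[3, 4, 4, 4, 4, 4]
step 2: w=[0.0612, 0.1878, 0.1878, 0.1878, 0.1878, 0.1878]  mean=-1.4177  Neff=5.5551  idx=[1, 1, 2, 3, 4, 5]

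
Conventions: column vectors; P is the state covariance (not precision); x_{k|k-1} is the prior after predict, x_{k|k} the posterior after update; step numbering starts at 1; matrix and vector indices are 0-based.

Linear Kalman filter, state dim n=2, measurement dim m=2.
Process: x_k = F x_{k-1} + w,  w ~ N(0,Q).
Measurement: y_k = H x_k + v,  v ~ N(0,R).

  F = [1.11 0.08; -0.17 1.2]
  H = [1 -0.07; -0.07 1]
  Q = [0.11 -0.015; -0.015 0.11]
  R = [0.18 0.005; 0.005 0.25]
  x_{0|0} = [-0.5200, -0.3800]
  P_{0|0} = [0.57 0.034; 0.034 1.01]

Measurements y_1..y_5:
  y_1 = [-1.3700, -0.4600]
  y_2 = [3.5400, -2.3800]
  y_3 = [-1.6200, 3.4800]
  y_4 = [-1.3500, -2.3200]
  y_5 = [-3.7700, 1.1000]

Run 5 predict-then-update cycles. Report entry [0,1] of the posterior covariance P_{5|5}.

step 1: x^-=[-0.6076, -0.3676]  P^-=[0.8248 0.0192; 0.0192 1.5670]  S=[1.0098 -0.1431; -0.1431 1.8184]  K=[0.8216 0.0435; 0.0328 0.8636]  nu=[-0.7881, -0.1349]  x^+=[-1.2610, -0.5100]  P^+=[0.1499 0.0255; 0.0255 0.2179]
step 2: x^-=[-1.4405, -0.3976]  P^-=[0.3006 0.0112; 0.0112 0.4176]  S=[0.4811 -0.0340; -0.0340 0.6675]  K=[0.6244 0.0171; 0.0067 0.6248]  nu=[4.9527, -2.0832]  x^+=[1.6165, -1.6660]  P^+=[0.1136 0.0153; 0.0153 0.1573]
step 3: x^-=[1.6610, -2.2740]  P^-=[0.2536 -0.0011; -0.0011 0.3335]  S=[0.4354 -0.0372; -0.0372 0.5849]  K=[0.5831 0.0049; -0.0074 0.5699]  nu=[-3.4402, 5.8703]  x^+=[-0.3165, 1.0970]  P^+=[0.1058 0.0115; 0.0115 0.1432]
step 4: x^-=[-0.2635, 1.3701]  P^-=[0.2433 -0.0060; -0.0060 0.3146]  S=[0.4257 -0.0401; -0.0401 0.5666]  K=[0.5725 -0.0001; -0.0136 0.5550]  nu=[-0.9906, -3.7086]  x^+=[-0.8301, -0.6747]  P^+=[0.1038 0.0101; 0.0101 0.1394]
step 5: x^-=[-0.9754, -0.6685]  P^-=[0.2405 -0.0079; -0.0079 0.3096]  S=[0.4232 -0.0414; -0.0414 0.5619]  K=[0.5695 -0.0020; -0.0159 0.5508]  nu=[-2.8414, 1.7002]  x^+=[-2.5971, 0.3133]  P^+=[0.1032 0.0096; 0.0096 0.1383]

P_post[0,1] = 0.0096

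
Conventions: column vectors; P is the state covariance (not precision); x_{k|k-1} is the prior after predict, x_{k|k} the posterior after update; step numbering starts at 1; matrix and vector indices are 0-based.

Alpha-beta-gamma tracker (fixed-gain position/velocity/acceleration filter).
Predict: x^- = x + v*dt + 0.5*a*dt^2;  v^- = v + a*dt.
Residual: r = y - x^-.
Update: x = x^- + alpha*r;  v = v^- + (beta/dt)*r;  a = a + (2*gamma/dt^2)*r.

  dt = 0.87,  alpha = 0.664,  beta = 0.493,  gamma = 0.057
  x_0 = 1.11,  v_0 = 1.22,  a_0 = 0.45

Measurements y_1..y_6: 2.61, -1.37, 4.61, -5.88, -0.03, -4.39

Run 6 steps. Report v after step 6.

step 1: x_pred=2.3417  r=0.2683  x^+=2.5199  v^+=1.7635  a^+=0.4904
step 2: x_pred=4.2397  r=-5.6097  x^+=0.5149  v^+=-0.9887  a^+=-0.3545
step 3: x_pred=-0.4794  r=5.0894  x^+=2.9000  v^+=1.5869  a^+=0.4120
step 4: x_pred=4.4365  r=-10.3165  x^+=-2.4136  v^+=-3.9006  a^+=-1.1418
step 5: x_pred=-6.2393  r=6.2093  x^+=-2.1163  v^+=-1.3754  a^+=-0.2066
step 6: x_pred=-3.3911  r=-0.9989  x^+=-4.0544  v^+=-2.1211  a^+=-0.3570

v_post = -2.1211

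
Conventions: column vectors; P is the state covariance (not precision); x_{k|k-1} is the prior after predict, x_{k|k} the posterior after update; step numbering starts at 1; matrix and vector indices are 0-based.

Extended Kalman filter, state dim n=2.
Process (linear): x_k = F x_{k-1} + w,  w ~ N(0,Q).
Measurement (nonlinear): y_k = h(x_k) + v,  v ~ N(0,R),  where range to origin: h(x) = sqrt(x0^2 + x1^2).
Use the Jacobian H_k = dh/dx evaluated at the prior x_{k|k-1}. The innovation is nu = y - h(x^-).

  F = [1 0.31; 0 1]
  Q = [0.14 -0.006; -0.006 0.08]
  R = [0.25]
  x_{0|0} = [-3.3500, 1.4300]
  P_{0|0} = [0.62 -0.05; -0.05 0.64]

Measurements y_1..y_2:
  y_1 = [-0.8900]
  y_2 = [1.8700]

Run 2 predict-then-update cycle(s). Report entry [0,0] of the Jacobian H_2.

step 1: x^-=[-2.9067, 1.4300]  P^-=[0.7905 0.1424; 0.1424 0.7200]  H_jac=[-0.8973 0.4414]  S=[0.9140]  K=[-0.7073; 0.2080]  nu=[-4.1294]  x^+=[0.0141, 0.5713]  P^+=[0.3333 0.2768; 0.2768 0.6805]
step 2: x^-=[0.1912, 0.5713]  P^-=[0.7103 0.4818; 0.4818 0.7605]  H_jac=[0.3174 0.9483]  S=[1.2954]  K=[0.5267; 0.6747]  nu=[1.2676]  x^+=[0.8588, 1.4266]  P^+=[0.3509 0.0214; 0.0214 0.1707]

H_jac[0,0] = 0.3174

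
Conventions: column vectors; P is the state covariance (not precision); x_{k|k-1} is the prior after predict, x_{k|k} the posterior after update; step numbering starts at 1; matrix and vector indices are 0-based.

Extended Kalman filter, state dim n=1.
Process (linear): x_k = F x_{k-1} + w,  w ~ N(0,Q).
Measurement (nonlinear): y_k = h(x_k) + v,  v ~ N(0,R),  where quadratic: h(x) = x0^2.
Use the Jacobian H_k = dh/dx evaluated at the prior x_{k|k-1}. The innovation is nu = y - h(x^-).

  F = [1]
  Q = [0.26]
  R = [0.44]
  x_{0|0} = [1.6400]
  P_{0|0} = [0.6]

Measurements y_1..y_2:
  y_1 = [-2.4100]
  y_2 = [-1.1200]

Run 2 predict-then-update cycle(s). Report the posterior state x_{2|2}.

x_post = [-0.0715]

step 1: x^-=[1.6400]  P^-=[0.8600]  H_jac=[3.2800]  S=[9.6922]  K=[0.2910]  nu=[-5.0996]  x^+=[0.1558]  P^+=[0.0390]
step 2: x^-=[0.1558]  P^-=[0.2990]  H_jac=[0.3117]  S=[0.4690]  K=[0.1987]  nu=[-1.1443]  x^+=[-0.0715]  P^+=[0.2805]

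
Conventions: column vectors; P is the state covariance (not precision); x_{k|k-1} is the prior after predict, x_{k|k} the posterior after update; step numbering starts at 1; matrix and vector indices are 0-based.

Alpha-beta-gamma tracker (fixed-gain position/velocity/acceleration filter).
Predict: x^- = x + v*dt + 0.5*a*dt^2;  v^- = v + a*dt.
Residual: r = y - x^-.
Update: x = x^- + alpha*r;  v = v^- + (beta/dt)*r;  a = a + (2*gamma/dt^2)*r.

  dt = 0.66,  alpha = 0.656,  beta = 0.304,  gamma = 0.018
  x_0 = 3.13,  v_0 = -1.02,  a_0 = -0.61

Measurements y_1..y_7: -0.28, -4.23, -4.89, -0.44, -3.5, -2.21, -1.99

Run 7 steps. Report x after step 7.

step 1: x_pred=2.3239  r=-2.6039  x^+=0.6158  v^+=-2.6220  a^+=-0.8252
step 2: x_pred=-1.2945  r=-2.9355  x^+=-3.2202  v^+=-4.5187  a^+=-1.0678
step 3: x_pred=-6.4351  r=1.5451  x^+=-5.4215  v^+=-4.5118  a^+=-0.9401
step 4: x_pred=-8.6041  r=8.1641  x^+=-3.2484  v^+=-1.3719  a^+=-0.2654
step 5: x_pred=-4.2117  r=0.7117  x^+=-3.7448  v^+=-1.2192  a^+=-0.2066
step 6: x_pred=-4.5945  r=2.3845  x^+=-3.0303  v^+=-0.2572  a^+=-0.0095
step 7: x_pred=-3.2021  r=1.2121  x^+=-2.4070  v^+=0.2948  a^+=0.0907

x_post = -2.4070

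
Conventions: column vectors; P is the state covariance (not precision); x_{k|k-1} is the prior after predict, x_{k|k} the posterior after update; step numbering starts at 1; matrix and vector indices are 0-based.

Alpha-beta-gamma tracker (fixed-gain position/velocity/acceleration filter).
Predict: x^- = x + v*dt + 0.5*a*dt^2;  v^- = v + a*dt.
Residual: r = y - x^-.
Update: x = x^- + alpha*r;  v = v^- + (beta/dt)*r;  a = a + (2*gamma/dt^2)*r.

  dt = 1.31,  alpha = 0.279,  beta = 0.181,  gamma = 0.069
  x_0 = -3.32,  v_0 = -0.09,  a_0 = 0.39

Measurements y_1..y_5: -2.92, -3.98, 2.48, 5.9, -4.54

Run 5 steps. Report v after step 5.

step 1: x_pred=-3.1033  r=0.1833  x^+=-3.0521  v^+=0.4462  a^+=0.4047
step 2: x_pred=-2.1203  r=-1.8597  x^+=-2.6392  v^+=0.7195  a^+=0.2552
step 3: x_pred=-1.4777  r=3.9577  x^+=-0.3735  v^+=1.6006  a^+=0.5734
step 4: x_pred=2.2153  r=3.6847  x^+=3.2434  v^+=2.8609  a^+=0.8697
step 5: x_pred=7.7374  r=-12.2774  x^+=4.3120  v^+=2.3039  a^+=-0.1175

v_post = 2.3039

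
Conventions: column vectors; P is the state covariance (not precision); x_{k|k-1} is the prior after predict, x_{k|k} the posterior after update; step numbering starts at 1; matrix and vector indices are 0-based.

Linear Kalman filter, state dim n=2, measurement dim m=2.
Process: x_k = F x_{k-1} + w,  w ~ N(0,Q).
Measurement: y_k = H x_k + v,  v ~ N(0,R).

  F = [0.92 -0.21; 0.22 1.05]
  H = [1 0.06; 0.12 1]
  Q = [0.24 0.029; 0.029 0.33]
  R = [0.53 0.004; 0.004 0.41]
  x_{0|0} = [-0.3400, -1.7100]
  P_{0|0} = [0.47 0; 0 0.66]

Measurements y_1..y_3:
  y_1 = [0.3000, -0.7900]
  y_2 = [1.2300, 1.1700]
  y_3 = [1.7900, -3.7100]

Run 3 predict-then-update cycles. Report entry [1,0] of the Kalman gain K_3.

step 1: x^-=[0.0463, -1.8703]  P^-=[0.6669 -0.0214; -0.0214 1.0804]  S=[1.1982 0.1273; 0.1273 1.4949]  K=[0.5564 -0.0082; -0.0407 0.7245]  nu=[0.3659, 1.0747]  x^+=[0.2411, -1.1066]  P^+=[0.2971 -0.0368; -0.0368 0.3013]
step 2: x^-=[0.4542, -1.1088]  P^-=[0.5189 -0.0111; -0.0111 0.6596]  S=[1.0500 0.0946; 0.0946 1.0744]  K=[0.4932 0.0042; -0.0284 0.6152]  nu=[0.8423, 2.2243]  x^+=[0.8789, 0.2356]  P^+=[0.2631 -0.0279; -0.0279 0.2555]
step 3: x^-=[0.7591, 0.4407]  P^-=[0.4847 0.0003; 0.0003 0.6115]  S=[1.0170 0.0991; 0.0991 1.0285]  K=[0.4756 0.0110; -0.0218 0.5967]  nu=[1.0044, -4.2418]  x^+=[1.1902, -2.1121]  P^+=[0.2535 -0.0240; -0.0240 0.2474]

K[1,0] = -0.0218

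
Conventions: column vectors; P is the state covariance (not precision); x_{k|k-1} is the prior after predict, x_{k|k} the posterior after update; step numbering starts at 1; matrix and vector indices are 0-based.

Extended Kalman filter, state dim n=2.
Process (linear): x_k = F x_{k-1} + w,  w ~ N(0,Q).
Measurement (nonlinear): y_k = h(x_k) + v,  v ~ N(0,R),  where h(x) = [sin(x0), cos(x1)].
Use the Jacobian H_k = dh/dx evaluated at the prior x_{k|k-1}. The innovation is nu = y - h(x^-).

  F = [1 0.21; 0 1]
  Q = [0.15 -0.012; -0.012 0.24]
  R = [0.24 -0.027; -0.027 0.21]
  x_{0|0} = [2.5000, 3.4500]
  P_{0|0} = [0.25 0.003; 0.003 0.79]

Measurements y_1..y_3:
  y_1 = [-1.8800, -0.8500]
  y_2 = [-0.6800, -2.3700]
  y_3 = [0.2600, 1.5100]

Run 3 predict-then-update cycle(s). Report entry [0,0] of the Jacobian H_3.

step 1: x^-=[3.2245, 3.4500]  P^-=[0.4361 0.1569; 0.1569 1.0300]  H_jac=[-0.9966 0.0000; 0.0000 0.3035]  S=[0.6731 -0.0745; -0.0745 0.3049]  K=[-0.6458 -0.0015; -0.1222 0.9956]  nu=[-1.7972, 0.1028]  x^+=[4.3850, 3.7719]  P^+=[0.1555 0.0564; 0.0564 0.6996]
step 2: x^-=[5.1771, 3.7719]  P^-=[0.3600 0.1913; 0.1913 0.9396]  H_jac=[0.4482 0.0000; 0.0000 0.5894]  S=[0.3123 0.0235; 0.0235 0.5364]  K=[0.5025 0.1882; 0.1974 1.0238]  nu=[0.2139, -1.5622]  x^+=[4.9907, 2.2148]  P^+=[0.2577 0.0440; 0.0440 0.3557]
step 3: x^-=[5.4558, 2.2148]  P^-=[0.4419 0.1067; 0.1067 0.5957]  H_jac=[0.6768 0.0000; 0.0000 -0.7997]  S=[0.4424 -0.0848; -0.0848 0.5909]  K=[0.6667 -0.0488; 0.0091 -0.8048]  nu=[0.9962, 2.1104]  x^+=[6.0169, 0.5253]  P^+=[0.2384 0.0353; 0.0353 0.2117]

H_jac[0,0] = 0.6768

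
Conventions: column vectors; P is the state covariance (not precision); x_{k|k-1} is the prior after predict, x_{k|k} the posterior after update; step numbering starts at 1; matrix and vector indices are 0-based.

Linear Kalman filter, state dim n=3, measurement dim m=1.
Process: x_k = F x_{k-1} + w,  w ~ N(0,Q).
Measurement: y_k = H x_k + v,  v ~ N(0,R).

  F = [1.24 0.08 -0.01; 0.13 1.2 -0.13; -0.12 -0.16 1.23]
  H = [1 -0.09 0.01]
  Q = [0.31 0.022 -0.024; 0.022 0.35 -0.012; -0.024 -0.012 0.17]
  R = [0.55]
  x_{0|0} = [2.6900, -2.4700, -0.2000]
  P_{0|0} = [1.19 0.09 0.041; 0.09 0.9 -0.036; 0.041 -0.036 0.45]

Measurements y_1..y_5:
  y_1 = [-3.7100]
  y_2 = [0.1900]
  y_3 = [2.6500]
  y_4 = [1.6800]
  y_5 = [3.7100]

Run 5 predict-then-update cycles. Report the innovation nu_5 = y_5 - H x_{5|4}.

step 1: x^-=[3.1400, -2.5883, -0.1736]  P^-=[2.1624 0.4298 -0.1779; 0.4298 1.7116 -0.3368; -0.1779 -0.3368 0.8965]  S=[2.6461]  K=[0.8019; 0.1029; -0.0524]  nu=[-7.0812]  x^+=[-2.5387, -3.3173, 0.1973]  P^+=[0.4608 0.2114 -0.0667; 0.2114 1.6836 -0.3226; -0.0667 -0.3226 0.8892]
step 2: x^-=[-3.4153, -4.3364, 1.0780]  P^-=[1.0734 0.5938 -0.3031; 0.5938 2.9660 -1.0140; -0.3031 -1.0140 1.7199]  S=[1.5365]  K=[0.6619; 0.2062; -0.1267]  nu=[3.2042]  x^+=[-1.2945, -3.6758, 0.6721]  P^+=[0.4003 0.3842 -0.1743; 0.3842 2.9007 -0.9739; -0.1743 -0.9739 1.6952]
step 3: x^-=[-1.9060, -4.6666, 1.5701]  P^-=[1.0264 0.9930 -0.5849; 0.9930 4.9921 -2.3978; -0.5849 -2.3978 3.2642]  S=[1.4310]  K=[0.6507; 0.3632; -0.2351]  nu=[4.1203]  x^+=[0.7751, -3.1702, 0.6015]  P^+=[0.4205 0.6548 -0.3660; 0.6548 4.8033 -2.2757; -0.3660 -2.2757 3.1851]
step 4: x^-=[0.7015, -3.7816, 1.1540]  P^-=[1.1302 1.6467 -1.1096; 1.6467 8.2544 -5.0284; -1.1096 -5.0284 6.1466]  S=[1.4382]  K=[0.6751; 0.5935; -0.4141]  nu=[0.6266]  x^+=[1.1245, -3.4098, 0.8945]  P^+=[0.4747 1.0705 -0.7075; 1.0705 7.7479 -4.6750; -0.7075 -4.6750 5.9000]
step 5: x^-=[1.1127, -4.0618, 1.5109]  P^-=[1.3275 2.6737 -2.0365; 2.6737 13.4312 -9.7485; -2.0365 -9.7485 11.3913]  S=[1.4830]  K=[0.7192; 0.9220; -0.7048]  nu=[2.2166]  x^+=[2.7068, -2.0180, -0.0514]  P^+=[0.5605 1.6903 -1.2848; 1.6903 12.1705 -8.7848; -1.2848 -8.7848 10.6547]

innov = [2.2166]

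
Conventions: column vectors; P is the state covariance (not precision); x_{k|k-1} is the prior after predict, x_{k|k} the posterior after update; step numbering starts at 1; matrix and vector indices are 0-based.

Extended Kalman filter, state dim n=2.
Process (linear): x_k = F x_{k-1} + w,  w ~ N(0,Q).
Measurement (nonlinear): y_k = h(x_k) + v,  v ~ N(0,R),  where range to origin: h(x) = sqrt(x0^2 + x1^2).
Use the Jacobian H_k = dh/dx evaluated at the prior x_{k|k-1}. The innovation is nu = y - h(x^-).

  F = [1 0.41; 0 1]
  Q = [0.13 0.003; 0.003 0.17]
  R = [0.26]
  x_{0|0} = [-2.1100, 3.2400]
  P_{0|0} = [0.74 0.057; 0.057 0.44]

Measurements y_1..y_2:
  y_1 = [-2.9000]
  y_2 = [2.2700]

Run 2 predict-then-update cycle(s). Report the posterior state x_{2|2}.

x_post = [-1.7569, -1.2666]

step 1: x^-=[-0.7816, 3.2400]  P^-=[0.9907 0.2404; 0.2404 0.6100]  H_jac=[-0.2345 0.9721]  S=[0.7813]  K=[0.0018; 0.6868]  nu=[-6.2329]  x^+=[-0.7925, -1.0408]  P^+=[0.9907 0.2395; 0.2395 0.2415]
step 2: x^-=[-1.2192, -1.0408]  P^-=[1.3576 0.3415; 0.3415 0.4115]  H_jac=[-0.7606 -0.6492]  S=[1.5560]  K=[-0.8061; -0.3386]  nu=[0.6670]  x^+=[-1.7569, -1.2666]  P^+=[0.3466 -0.0832; -0.0832 0.2331]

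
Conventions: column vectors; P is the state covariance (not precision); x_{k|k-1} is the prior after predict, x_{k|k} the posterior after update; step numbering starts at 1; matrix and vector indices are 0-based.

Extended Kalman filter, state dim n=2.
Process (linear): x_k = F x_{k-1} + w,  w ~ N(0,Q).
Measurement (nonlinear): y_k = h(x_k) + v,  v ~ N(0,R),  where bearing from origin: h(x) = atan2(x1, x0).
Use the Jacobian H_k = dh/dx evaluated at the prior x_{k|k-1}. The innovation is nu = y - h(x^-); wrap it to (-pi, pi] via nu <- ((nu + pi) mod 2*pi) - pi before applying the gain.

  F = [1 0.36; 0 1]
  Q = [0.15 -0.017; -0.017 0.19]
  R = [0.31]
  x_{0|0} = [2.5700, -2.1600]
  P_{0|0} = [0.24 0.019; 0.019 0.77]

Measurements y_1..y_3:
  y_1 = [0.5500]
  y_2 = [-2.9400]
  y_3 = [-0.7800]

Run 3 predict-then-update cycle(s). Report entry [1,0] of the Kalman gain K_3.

step 1: x^-=[1.7924, -2.1600]  P^-=[0.5035 0.2792; 0.2792 0.9600]  H_jac=[0.2742 0.2275]  S=[0.4324]  K=[0.4662; 0.6822]  nu=[1.4281]  x^+=[2.4582, -1.1857]  P^+=[0.4095 0.1417; 0.1417 0.7588]
step 2: x^-=[2.0313, -1.1857]  P^-=[0.7599 0.3979; 0.3979 0.9488]  H_jac=[0.2143 0.3672]  S=[0.5354]  K=[0.5770; 0.8099]  nu=[-2.4116]  x^+=[0.6398, -3.1389]  P^+=[0.5816 0.1476; 0.1476 0.5976]
step 3: x^-=[-0.4902, -3.1389]  P^-=[0.9154 0.3458; 0.3458 0.7876]  H_jac=[0.3110 -0.0486]  S=[0.3899]  K=[0.6870; 0.1777]  nu=[0.9457]  x^+=[0.1595, -2.9708]  P^+=[0.7313 0.2982; 0.2982 0.7753]

K[1,0] = 0.1777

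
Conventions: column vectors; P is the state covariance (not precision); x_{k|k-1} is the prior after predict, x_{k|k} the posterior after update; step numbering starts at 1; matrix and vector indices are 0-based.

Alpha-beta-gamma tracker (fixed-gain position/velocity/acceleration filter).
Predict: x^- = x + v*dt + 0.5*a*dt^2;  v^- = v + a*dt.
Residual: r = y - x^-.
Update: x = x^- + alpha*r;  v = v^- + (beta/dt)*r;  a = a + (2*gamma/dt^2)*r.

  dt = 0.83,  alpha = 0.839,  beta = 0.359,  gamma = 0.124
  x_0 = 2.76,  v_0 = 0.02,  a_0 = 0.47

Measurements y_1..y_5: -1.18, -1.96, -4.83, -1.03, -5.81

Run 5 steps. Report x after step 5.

step 1: x_pred=2.9385  r=-4.1185  x^+=-0.5169  v^+=-1.3713  a^+=-1.0126
step 2: x_pred=-2.0039  r=0.0439  x^+=-1.9671  v^+=-2.1928  a^+=-0.9968
step 3: x_pred=-4.1304  r=-0.6996  x^+=-4.7174  v^+=-3.3227  a^+=-1.2487
step 4: x_pred=-7.9053  r=6.8753  x^+=-2.1369  v^+=-1.3853  a^+=1.2264
step 5: x_pred=-2.8643  r=-2.9457  x^+=-5.3357  v^+=-1.6415  a^+=0.1660

x_post = -5.3357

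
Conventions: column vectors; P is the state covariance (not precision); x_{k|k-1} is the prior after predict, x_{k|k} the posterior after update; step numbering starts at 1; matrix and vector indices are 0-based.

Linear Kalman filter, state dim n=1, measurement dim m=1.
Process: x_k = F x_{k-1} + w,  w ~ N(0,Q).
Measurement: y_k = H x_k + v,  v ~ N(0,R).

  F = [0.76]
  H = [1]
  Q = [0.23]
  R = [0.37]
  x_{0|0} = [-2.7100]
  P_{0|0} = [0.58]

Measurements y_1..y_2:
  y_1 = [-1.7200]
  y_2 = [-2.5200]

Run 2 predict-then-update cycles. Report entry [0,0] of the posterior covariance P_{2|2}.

step 1: x^-=[-2.0596]  P^-=[0.5650]  S=[0.9350]  K=[0.6043]  nu=[0.3396]  x^+=[-1.8544]  P^+=[0.2236]
step 2: x^-=[-1.4093]  P^-=[0.3591]  S=[0.7291]  K=[0.4926]  nu=[-1.1107]  x^+=[-1.9564]  P^+=[0.1822]

P_post[0,0] = 0.1822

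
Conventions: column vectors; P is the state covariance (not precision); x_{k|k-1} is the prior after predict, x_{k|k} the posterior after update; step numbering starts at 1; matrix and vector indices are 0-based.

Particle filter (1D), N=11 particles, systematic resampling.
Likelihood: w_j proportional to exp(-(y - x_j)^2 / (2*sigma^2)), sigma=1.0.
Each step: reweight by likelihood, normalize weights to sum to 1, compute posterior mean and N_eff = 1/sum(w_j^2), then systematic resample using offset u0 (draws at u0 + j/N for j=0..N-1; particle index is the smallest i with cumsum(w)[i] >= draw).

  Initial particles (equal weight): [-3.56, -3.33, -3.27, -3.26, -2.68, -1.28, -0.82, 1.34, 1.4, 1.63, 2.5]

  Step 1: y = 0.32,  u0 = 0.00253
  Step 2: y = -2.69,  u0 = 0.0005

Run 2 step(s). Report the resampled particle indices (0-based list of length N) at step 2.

step 1: w=[0.0002, 0.0005, 0.0006, 0.0007, 0.0045, 0.1119, 0.2101, 0.2391, 0.2245, 0.1706, 0.0374]  mean=0.6721  Neff=5.1351  idx=[4, 5, 6, 6, 7, 7, 7, 8, 8, 9, 9]
step 2: w=[0.5815, 0.2152, 0.1012, 0.1012, 0.0002, 0.0002, 0.0002, 0.0001, 0.0001, 0.0001, 0.0001]  mean=-1.9986  Neff=2.4696  idx=[0, 0, 0, 0, 0, 0, 0, 1, 1, 2, 3]

resampled_idx = [0, 0, 0, 0, 0, 0, 0, 1, 1, 2, 3]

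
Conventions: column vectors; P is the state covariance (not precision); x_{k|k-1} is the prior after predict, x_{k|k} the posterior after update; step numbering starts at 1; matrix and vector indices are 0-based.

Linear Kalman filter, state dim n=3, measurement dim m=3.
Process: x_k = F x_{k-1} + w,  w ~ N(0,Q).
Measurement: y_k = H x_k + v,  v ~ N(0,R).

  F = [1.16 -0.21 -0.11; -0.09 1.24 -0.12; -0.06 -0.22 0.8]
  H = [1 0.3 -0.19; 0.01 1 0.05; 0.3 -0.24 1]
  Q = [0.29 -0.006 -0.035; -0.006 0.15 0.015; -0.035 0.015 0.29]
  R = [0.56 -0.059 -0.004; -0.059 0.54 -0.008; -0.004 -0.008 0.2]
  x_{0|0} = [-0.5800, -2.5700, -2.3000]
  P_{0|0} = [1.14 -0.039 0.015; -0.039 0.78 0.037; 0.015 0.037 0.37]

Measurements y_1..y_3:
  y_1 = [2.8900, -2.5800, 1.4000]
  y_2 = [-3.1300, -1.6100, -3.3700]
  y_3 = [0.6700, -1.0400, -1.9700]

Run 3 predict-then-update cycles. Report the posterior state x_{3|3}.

x_post = [0.0417, -1.1690, -1.9434]

step 1: x^-=[0.1199, -2.8586, -1.2398]  P^-=[1.8797 -0.3861 -0.0927; -0.3861 1.3619 -0.1883; -0.0927 -0.1883 0.5532]  S=[2.4073 0.0043 0.2622; 0.0043 1.8768 -0.6048; 0.2622 -0.6048 1.0912]  K=[0.7090 -0.1074 0.2869; 0.0484 0.6432 -0.2334; -0.1744 0.1173 0.6298]  nu=[3.3921, 0.3394, 1.9178]  x^+=[3.0387, -2.9235, -0.5839]  P^+=[0.4149 -0.1016 -0.0935; -0.1016 0.3443 0.0611; -0.0935 0.0611 0.1684]
step 2: x^-=[4.2030, -3.8286, -0.0063]  P^-=[0.9417 -0.2795 -0.1343; -0.2795 0.6877 -0.0190; -0.1343 -0.0190 0.4007]  S=[1.4636 -0.1305 0.0616; -0.1305 1.2212 -0.2555; 0.0616 -0.2555 0.6939]  K=[0.5839 -0.1194 0.2145; 0.0071 0.5200 -0.1953; -0.1628 0.1034 0.5785]  nu=[-6.1857, 2.1768, -5.5435]  x^+=[-0.8578, -1.6579, -1.9814]  P^+=[0.3467 -0.0998 -0.0864; -0.0998 0.2802 0.0539; -0.0864 0.0539 0.1544]
step 3: x^-=[-0.4290, -1.7408, -1.1689]  P^-=[0.8439 -0.2533 -0.1241; -0.2533 0.5903 -0.0084; -0.1241 -0.0084 0.3903]  S=[1.3672 -0.1358 0.0506; -0.1358 1.1253 -0.2144; 0.0506 -0.2144 0.6663]  K=[0.5597 -0.1166 0.2050; 0.0005 0.4872 -0.1826; -0.1583 0.0996 0.5770]  nu=[1.3991, 0.7635, -1.0902]  x^+=[0.0417, -1.1690, -1.9434]  P^+=[0.3327 -0.0968 -0.0833; -0.0968 0.2629 0.0517; -0.0833 0.0517 0.1527]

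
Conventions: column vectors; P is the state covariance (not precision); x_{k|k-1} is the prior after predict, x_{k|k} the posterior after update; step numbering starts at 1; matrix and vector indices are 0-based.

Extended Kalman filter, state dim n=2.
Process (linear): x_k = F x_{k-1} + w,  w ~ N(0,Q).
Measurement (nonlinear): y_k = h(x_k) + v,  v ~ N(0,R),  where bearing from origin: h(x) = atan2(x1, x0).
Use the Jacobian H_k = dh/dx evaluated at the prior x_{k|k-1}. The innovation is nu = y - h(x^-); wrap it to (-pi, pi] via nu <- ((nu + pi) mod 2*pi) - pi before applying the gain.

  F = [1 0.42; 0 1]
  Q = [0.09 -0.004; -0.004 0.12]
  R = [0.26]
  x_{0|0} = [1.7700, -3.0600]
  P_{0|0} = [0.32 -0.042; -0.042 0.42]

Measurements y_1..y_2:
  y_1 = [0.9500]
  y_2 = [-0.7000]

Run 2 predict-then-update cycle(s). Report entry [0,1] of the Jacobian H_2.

step 1: x^-=[0.4848, -3.0600]  P^-=[0.4488 0.1304; 0.1304 0.5400]  H_jac=[0.3188 0.0505]  S=[0.3112]  K=[0.4809; 0.2212]  nu=[2.3637]  x^+=[1.6216, -2.5371]  P^+=[0.3768 0.0973; 0.0973 0.5248]
step 2: x^-=[0.5560, -2.5371]  P^-=[0.6411 0.3137; 0.3137 0.6448]  H_jac=[0.3761 0.0824]  S=[0.3745]  K=[0.7129; 0.4569]  nu=[0.6551]  x^+=[1.0230, -2.2378]  P^+=[0.4508 0.1917; 0.1917 0.5666]

H_jac[0,1] = 0.0824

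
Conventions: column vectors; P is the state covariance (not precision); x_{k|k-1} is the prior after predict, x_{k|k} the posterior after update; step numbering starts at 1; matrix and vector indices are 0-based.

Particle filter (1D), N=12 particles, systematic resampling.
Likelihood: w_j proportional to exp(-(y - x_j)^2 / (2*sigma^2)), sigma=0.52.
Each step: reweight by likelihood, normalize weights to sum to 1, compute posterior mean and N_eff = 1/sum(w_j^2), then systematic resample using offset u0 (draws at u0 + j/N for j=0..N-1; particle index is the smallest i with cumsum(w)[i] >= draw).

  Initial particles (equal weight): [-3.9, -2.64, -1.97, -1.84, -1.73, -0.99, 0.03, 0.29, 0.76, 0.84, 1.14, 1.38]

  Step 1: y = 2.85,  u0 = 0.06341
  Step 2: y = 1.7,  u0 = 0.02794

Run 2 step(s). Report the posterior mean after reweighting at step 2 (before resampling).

post_mean = 1.3514

step 1: w=[0.0000, 0.0000, 0.0000, 0.0000, 0.0000, 0.0000, 0.0000, 0.0002, 0.0131, 0.0240, 0.1887, 0.7740]  mean=1.3134  Neff=1.5738  idx=[10, 10, 11, 11, 11, 11, 11, 11, 11, 11, 11, 11]
step 2: w=[0.0596, 0.0596, 0.0881, 0.0881, 0.0881, 0.0881, 0.0881, 0.0881, 0.0881, 0.0881, 0.0881, 0.0881]  mean=1.3514  Neff=11.8085  idx=[0, 1, 2, 3, 4, 5, 6, 7, 8, 9, 10, 11]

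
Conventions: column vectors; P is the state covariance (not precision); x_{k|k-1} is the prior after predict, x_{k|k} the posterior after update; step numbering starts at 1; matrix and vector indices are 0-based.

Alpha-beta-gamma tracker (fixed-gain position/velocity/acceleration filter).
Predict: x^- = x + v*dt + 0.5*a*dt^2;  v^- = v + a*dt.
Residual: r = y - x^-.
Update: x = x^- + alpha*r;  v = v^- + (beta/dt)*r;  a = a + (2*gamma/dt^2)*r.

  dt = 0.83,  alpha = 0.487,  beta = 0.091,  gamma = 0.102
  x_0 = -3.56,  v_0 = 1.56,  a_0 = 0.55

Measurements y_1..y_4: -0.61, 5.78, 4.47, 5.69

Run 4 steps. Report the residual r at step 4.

step 1: x_pred=-2.0758  r=1.4658  x^+=-1.3619  v^+=2.1772  a^+=0.9840
step 2: x_pred=0.7841  r=4.9959  x^+=3.2171  v^+=3.5417  a^+=2.4635
step 3: x_pred=7.0053  r=-2.5353  x^+=5.7706  v^+=5.3084  a^+=1.7127
step 4: x_pred=10.7665  r=-5.0765  x^+=8.2942  v^+=6.1734  a^+=0.2094

resid = -5.0765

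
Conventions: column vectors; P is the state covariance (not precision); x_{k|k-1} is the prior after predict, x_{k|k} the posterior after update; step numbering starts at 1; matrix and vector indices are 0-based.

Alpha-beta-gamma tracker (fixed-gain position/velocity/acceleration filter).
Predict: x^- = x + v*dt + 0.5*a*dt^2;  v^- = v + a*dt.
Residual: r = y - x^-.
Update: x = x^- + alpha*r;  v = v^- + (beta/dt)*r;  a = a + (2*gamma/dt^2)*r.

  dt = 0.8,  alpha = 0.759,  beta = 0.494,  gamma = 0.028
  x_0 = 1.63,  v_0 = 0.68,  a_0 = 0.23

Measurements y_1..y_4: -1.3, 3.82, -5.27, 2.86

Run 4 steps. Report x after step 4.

x_post = 0.7191

step 1: x_pred=2.2476  r=-3.5476  x^+=-0.4450  v^+=-1.3266  a^+=-0.0804
step 2: x_pred=-1.5321  r=5.3521  x^+=2.5301  v^+=1.9139  a^+=0.3879
step 3: x_pred=4.1854  r=-9.4554  x^+=-2.9912  v^+=-3.6145  a^+=-0.4395
step 4: x_pred=-6.0235  r=8.8835  x^+=0.7191  v^+=1.5195  a^+=0.3378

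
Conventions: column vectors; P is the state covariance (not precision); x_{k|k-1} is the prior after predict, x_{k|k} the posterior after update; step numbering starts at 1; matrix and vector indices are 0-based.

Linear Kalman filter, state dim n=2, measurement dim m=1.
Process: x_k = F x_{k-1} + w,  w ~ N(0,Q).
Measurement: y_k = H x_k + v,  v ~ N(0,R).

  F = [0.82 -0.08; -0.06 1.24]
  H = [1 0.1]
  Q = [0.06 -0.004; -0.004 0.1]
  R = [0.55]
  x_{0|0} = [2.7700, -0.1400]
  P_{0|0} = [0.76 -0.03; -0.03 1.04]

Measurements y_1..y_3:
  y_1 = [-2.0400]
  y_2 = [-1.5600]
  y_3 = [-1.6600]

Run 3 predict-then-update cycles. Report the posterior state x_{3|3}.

x_post = [-0.6783, 0.0958]

step 1: x^-=[2.2826, -0.3398]  P^-=[0.5816 -0.1752; -0.1752 1.7063]  S=[1.1136]  K=[0.5065; -0.0041]  nu=[-4.2886]  x^+=[0.1103, -0.3222]  P^+=[0.2959 -0.1729; -0.1729 1.7063]
step 2: x^-=[0.1162, -0.4061]  P^-=[0.2926 -0.3644; -0.3644 2.7504]  S=[0.7972]  K=[0.3213; -0.1122]  nu=[-1.6356]  x^+=[-0.4093, -0.2227]  P^+=[0.2103 -0.3357; -0.3357 2.7403]
step 3: x^-=[-0.3178, -0.2516]  P^-=[0.2630 -0.6292; -0.6292 4.3643]  S=[0.7308]  K=[0.2738; -0.2637]  nu=[-1.3171]  x^+=[-0.6783, 0.0958]  P^+=[0.2082 -0.5764; -0.5764 4.3134]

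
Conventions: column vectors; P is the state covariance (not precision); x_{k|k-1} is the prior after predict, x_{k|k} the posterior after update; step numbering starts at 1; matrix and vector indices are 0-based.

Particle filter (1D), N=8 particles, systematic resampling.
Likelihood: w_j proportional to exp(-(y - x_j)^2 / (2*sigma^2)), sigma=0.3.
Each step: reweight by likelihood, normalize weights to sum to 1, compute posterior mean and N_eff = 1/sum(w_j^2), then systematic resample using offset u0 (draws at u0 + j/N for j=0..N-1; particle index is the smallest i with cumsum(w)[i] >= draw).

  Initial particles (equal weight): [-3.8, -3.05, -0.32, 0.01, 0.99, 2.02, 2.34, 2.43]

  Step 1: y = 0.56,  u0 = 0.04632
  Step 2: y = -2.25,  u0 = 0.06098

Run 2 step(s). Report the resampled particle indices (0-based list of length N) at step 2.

resampled_idx = [0, 0, 0, 1, 1, 2, 2, 2]

step 1: w=[0.0000, 0.0000, 0.0243, 0.3339, 0.6418, 0.0000, 0.0000, 0.0000]  mean=0.6310  Neff=1.9084  idx=[3, 3, 3, 4, 4, 4, 4, 4]
step 2: w=[0.3333, 0.3333, 0.3333, 0.0000, 0.0000, 0.0000, 0.0000, 0.0000]  mean=0.0100  Neff=3.0000  idx=[0, 0, 0, 1, 1, 2, 2, 2]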